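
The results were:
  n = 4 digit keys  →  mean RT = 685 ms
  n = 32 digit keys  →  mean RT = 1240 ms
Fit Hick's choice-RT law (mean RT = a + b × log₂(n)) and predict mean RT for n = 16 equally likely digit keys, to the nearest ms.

Fit slope and intercept:
  b = (1240 − 685) / (log₂ 32 − log₂ 4) = 555 / (5 − 2) = 185 ms/bit
  a = 685 − 185 × 2 = 315 ms
Then RT(16) = 315 + 185 × log₂ 16 = 315 + 185 × 4 ≈ 1055.000 ms.

1055 ms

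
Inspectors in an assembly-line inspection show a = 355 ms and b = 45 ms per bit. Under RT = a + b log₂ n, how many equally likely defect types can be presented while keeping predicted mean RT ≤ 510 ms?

45·log₂ n ≤ 510 − 355 = 155, giving log₂ n ≤ 3.4444 and n ≤ 10.886. The largest whole number is 10.

10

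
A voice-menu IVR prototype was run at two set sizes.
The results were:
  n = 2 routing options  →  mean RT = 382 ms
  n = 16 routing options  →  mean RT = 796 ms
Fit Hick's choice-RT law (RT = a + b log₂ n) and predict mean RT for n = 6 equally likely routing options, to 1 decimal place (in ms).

With log₂ n on the abscissa the relation is linear; from the two conditions:
  b = (796 − 382) / (log₂ 16 − log₂ 2) = 414 / (4 − 1) = 138.000 ms/bit
  a = 382 − 138.000 × 1 = 244.000 ms
Then RT(6) = 244.000 + 138.000 × log₂ 6 = 244.000 + 138.000 × 2.5850 ≈ 600.725 ms.

600.7 ms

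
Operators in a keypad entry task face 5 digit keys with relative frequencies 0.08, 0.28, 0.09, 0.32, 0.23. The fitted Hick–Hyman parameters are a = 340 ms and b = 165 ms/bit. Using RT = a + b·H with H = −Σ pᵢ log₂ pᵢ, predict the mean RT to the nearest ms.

Entropy contributions −pᵢ log₂ pᵢ: 0.2915, 0.5142, 0.3127, 0.5260, 0.4877; sum H = 2.1321 bits.
RT = a + bH = 340 + 165·2.1321 = 691.79 ms.

692 ms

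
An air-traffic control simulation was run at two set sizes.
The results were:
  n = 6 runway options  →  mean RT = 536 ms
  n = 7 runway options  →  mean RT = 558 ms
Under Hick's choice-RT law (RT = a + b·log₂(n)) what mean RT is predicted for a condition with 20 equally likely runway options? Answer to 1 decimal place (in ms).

707.8 ms

RT is linear in log₂ n, so two points fix the line:
  b = (558 − 536) / (log₂ 7 − log₂ 6) = 22 / (2.8074 − 2.5850) = 98.924 ms/bit
  a = 536 − 98.924 × 2.5850 = 280.285 ms
Then RT(20) = 280.285 + 98.924 × log₂ 20 = 280.285 + 98.924 × 4.3219 ≈ 707.828 ms.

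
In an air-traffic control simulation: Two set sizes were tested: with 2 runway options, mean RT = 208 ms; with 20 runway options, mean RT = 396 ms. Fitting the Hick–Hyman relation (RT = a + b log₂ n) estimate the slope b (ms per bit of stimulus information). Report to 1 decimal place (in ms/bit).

56.6 ms/bit

b = (RT₂ − RT₁)/(log₂ n₂ − log₂ n₁) = (396 − 208)/(4.3219 − 1) = 56.594 ms/bit.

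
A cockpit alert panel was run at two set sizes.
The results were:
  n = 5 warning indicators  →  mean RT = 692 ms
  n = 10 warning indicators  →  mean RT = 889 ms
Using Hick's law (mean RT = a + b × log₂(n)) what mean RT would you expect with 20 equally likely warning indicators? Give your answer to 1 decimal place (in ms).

Fit slope and intercept:
  b = (889 − 692) / (log₂ 10 − log₂ 5) = 197 / (3.3219 − 2.3219) = 197.000 ms/bit
  a = 692 − 197.000 × 2.3219 = 234.580 ms
Then RT(20) = 234.580 + 197.000 × log₂ 20 = 234.580 + 197.000 × 4.3219 ≈ 1086.000 ms.

1086.0 ms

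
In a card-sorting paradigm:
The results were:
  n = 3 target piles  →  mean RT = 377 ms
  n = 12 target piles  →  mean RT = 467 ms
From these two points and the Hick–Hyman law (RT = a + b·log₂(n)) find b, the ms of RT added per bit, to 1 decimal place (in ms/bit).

45.0 ms/bit

Slope: b = (467 − 377) / (log₂ 12 − log₂ 3) = 90/2.0000 = 45.000 ms/bit.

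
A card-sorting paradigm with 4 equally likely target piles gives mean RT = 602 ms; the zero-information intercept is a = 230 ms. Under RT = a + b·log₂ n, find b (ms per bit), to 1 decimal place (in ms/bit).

log₂(4) = 2 bits.
b = (RT − a)/log₂ n = (602 − 230) / 2 = 186.000 ms/bit.

186.0 ms/bit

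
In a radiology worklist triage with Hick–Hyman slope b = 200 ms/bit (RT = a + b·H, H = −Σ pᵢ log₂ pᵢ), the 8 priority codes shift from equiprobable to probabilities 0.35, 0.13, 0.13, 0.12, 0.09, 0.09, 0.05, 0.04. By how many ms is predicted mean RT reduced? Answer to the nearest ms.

Equiprobable entropy H₀ = log₂ 8 = 3.0000 bits.
Skewed entropy H = −Σ pᵢ log₂ pᵢ = 2.6896 bits.
ΔRT = b·(H₀ − H) = 200 × 0.3104 = 62.08 ms.

62 ms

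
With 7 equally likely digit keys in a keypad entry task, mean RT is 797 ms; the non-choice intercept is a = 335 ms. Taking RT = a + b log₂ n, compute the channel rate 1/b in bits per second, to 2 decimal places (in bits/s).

b = (797 − 335)/log₂ 7 = 462/2.8074 = 164.568 ms per bit = 0.16457 s/bit; the reciprocal is 6.077 bits/s.

6.08 bits/s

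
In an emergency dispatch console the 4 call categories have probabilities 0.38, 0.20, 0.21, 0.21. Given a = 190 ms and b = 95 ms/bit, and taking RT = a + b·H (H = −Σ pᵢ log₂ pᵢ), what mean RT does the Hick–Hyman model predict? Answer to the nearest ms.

374 ms

Entropy contributions −pᵢ log₂ pᵢ: 0.5305, 0.4644, 0.4728, 0.4728; sum H = 1.9405 bits.
RT = a + bH = 190 + 95·1.9405 = 374.35 ms.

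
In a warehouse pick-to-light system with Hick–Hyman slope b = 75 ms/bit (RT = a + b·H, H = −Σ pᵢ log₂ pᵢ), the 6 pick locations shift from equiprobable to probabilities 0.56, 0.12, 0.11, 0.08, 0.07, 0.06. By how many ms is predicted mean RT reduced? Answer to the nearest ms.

Equiprobable entropy H₀ = log₂ 6 = 2.5850 bits.
Skewed entropy H = −Σ pᵢ log₂ pᵢ = 1.9894 bits.
ΔRT = b·(H₀ − H) = 75 × 0.5956 = 44.67 ms.

45 ms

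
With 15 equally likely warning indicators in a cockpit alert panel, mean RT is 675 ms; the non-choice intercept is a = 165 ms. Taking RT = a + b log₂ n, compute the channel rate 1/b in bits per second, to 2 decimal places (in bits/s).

b = (675 − 165)/log₂ 15 = 510/3.9069 = 130.539 ms per bit = 0.13054 s/bit; the reciprocal is 7.661 bits/s.

7.66 bits/s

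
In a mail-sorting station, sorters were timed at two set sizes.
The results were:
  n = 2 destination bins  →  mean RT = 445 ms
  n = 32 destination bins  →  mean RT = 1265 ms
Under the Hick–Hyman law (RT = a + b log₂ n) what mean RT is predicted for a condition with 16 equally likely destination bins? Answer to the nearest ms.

1060 ms

RT is linear in log₂ n, so two points fix the line:
  b = (1265 − 445) / (log₂ 32 − log₂ 2) = 820 / (5 − 1) = 205 ms/bit
  a = 445 − 205 × 1 = 240 ms
Then RT(16) = 240 + 205 × log₂ 16 = 240 + 205 × 4 ≈ 1060.000 ms.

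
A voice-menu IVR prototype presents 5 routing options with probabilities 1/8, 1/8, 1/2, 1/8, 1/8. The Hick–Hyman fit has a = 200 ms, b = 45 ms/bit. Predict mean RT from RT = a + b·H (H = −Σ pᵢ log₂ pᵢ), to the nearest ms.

Each term −pᵢ log₂ pᵢ: 0.125·3 + 0.125·3 + 0.5·1 + 0.125·3 + 0.125·3; summed, H = 2.000 bits.
Mean RT = a + bH = 200 + 45·2.000 = 290.00 ms.

290 ms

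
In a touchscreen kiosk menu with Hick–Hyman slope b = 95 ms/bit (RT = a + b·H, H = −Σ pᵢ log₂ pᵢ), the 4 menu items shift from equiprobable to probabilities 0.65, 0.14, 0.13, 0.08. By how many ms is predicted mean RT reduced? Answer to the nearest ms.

50 ms

The RT saving is b·ΔH. Equiprobable H₀ = log₂(4) = 2.0000 bits; with the given probabilities H = 1.4752 bits.
b·(H₀ − H) = 95 × (2.0000 − 1.4752) = 49.85 ms.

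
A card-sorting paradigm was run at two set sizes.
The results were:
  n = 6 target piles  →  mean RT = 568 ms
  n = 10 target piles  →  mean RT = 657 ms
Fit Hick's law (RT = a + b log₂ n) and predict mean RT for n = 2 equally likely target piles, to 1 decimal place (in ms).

376.6 ms

RT is linear in log₂ n, so two points fix the line:
  b = (657 − 568) / (log₂ 10 − log₂ 6) = 89 / (3.3219 − 2.5850) = 120.765 ms/bit
  a = 568 − 120.765 × 2.5850 = 255.826 ms
Then RT(2) = 255.826 + 120.765 × log₂ 2 = 255.826 + 120.765 × 1 ≈ 376.591 ms.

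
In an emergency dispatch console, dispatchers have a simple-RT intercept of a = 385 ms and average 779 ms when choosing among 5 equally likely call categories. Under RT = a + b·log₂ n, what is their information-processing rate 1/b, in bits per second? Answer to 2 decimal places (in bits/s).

5.89 bits/s

b = (779 − 385)/log₂ 5 = 394/2.3219 = 169.687 ms per bit = 0.16969 s/bit; the reciprocal is 5.893 bits/s.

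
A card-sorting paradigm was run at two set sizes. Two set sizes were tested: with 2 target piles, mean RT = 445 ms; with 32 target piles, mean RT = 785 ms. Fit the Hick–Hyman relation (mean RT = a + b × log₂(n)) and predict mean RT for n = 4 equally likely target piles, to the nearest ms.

Fit slope and intercept:
  b = (785 − 445) / (log₂ 32 − log₂ 2) = 340 / (5 − 1) = 85 ms/bit
  a = 445 − 85 × 1 = 360 ms
Then RT(4) = 360 + 85 × log₂ 4 = 360 + 85 × 2 ≈ 530.000 ms.

530 ms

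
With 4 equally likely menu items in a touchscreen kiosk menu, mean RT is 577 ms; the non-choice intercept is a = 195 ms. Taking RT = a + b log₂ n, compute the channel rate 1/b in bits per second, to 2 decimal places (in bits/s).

5.24 bits/s

b = (577 − 195)/log₂ 4 = 382/2 = 191.000 ms per bit = 0.19100 s/bit; the reciprocal is 5.236 bits/s.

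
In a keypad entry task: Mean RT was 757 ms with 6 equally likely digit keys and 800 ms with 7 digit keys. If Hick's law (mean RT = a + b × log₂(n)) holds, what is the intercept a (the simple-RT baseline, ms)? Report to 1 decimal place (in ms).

The slope on a log₂ axis is (800 − 757) / (2.8074 − 2.5850) = 193.352 ms/bit.
a = RT₁ − b·log₂ n₁ = 757 − 193.352 × 2.5850 = 257.193 ms.

257.2 ms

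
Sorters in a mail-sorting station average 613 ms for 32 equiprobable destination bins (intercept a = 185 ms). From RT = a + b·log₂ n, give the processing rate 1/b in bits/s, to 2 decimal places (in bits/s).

b = (613 − 185)/log₂ 32 = 428/5 = 85.600 ms per bit = 0.08560 s/bit; the reciprocal is 11.682 bits/s.

11.68 bits/s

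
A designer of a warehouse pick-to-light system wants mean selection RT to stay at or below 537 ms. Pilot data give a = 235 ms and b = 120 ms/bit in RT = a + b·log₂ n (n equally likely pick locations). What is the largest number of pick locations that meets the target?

5

Information budget: (537 − 235)/120 = 2.5167 bits, so n ≤ 2^2.5167 = 5.723 → at most 5.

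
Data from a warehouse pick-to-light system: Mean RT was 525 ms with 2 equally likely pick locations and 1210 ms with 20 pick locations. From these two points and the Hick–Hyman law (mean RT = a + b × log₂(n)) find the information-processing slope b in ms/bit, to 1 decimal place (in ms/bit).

The slope on a log₂ axis is (1210 − 525) / (4.3219 − 1) = 206.206 ms/bit.

206.2 ms/bit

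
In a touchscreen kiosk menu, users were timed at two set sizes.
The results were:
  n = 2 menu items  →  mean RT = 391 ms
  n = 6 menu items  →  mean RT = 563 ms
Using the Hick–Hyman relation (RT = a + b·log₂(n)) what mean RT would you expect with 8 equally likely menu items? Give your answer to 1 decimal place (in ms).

608.0 ms

Solve the two-equation system in a and b:
  b = (563 − 391) / (log₂ 6 − log₂ 2) = 172 / (2.5850 − 1) = 108.520 ms/bit
  a = 391 − 108.520 × 1 = 282.480 ms
Then RT(8) = 282.480 + 108.520 × log₂ 8 = 282.480 + 108.520 × 3 ≈ 608.040 ms.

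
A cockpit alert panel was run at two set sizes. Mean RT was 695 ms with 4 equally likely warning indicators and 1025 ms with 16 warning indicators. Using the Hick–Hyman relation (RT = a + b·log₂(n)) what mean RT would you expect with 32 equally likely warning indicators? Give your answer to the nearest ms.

RT is linear in log₂ n, so two points fix the line:
  b = (1025 − 695) / (log₂ 16 − log₂ 4) = 330 / (4 − 2) = 165 ms/bit
  a = 695 − 165 × 2 = 365 ms
Then RT(32) = 365 + 165 × log₂ 32 = 365 + 165 × 5 ≈ 1190.000 ms.

1190 ms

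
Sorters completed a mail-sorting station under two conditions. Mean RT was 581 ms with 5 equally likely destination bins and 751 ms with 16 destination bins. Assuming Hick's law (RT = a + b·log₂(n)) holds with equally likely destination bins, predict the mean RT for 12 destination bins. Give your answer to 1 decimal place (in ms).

709.0 ms

Solve the two-equation system in a and b:
  b = (751 − 581) / (log₂ 16 − log₂ 5) = 170 / (4 − 2.3219) = 101.307 ms/bit
  a = 581 − 101.307 × 2.3219 = 345.773 ms
Then RT(12) = 345.773 + 101.307 × log₂ 12 = 345.773 + 101.307 × 3.5850 ≈ 708.954 ms.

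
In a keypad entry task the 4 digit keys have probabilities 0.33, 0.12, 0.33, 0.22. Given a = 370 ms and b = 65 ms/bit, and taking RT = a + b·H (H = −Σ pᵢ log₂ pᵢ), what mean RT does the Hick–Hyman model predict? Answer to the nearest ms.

H = 0.33·log₂(1/0.33) + 0.12·log₂(1/0.12) + 0.33·log₂(1/0.33) + 0.22·log₂(1/0.22) = 1.9033 bits.
RT = 370 + 65 × 1.9033 = 493.71 ms.

494 ms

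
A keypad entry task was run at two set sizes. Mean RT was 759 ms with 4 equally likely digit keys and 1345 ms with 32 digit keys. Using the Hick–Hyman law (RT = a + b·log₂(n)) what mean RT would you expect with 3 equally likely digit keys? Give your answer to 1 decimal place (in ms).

677.9 ms

RT is linear in log₂ n, so two points fix the line:
  b = (1345 − 759) / (log₂ 32 − log₂ 4) = 586 / (5 − 2) = 195.333 ms/bit
  a = 759 − 195.333 × 2 = 368.333 ms
Then RT(3) = 368.333 + 195.333 × log₂ 3 = 368.333 + 195.333 × 1.5850 ≈ 677.929 ms.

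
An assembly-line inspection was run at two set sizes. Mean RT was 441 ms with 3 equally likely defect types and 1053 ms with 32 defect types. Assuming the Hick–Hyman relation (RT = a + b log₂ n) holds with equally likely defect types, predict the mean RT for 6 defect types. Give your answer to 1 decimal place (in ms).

620.2 ms

Solve the two-equation system in a and b:
  b = (1053 − 441) / (log₂ 32 − log₂ 3) = 612 / (5 − 1.5850) = 179.207 ms/bit
  a = 441 − 179.207 × 1.5850 = 156.963 ms
Then RT(6) = 156.963 + 179.207 × log₂ 6 = 156.963 + 179.207 × 2.5850 ≈ 620.207 ms.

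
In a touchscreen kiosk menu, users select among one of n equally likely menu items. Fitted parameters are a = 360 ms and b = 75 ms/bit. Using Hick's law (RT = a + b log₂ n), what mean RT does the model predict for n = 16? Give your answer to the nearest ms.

log₂(16) = 4 bits, so RT = 360 + 75 × 4 ≈ 660.000 ms.

660 ms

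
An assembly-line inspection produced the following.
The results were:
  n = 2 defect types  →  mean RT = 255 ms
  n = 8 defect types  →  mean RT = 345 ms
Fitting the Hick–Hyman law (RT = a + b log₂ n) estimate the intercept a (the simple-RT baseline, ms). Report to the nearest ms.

210 ms

Slope: b = (345 − 255) / (log₂ 8 − log₂ 2) = 90/2.0000 = 45 ms/bit.
a = RT₁ − b·log₂ n₁ = 255 − 45 × 1 = 210.000 ms.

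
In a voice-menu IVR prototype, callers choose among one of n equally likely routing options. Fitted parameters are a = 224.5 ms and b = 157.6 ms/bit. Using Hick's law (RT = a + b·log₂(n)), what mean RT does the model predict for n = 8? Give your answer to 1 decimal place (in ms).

log₂(8) = 3 bits, so RT = 224.5 + 157.6 × 3 ≈ 697.300 ms.

697.3 ms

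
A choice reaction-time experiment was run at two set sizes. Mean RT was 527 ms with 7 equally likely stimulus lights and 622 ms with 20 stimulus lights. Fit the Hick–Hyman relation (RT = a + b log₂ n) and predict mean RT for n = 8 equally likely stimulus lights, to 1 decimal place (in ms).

539.1 ms

With log₂ n on the abscissa the relation is linear; from the two conditions:
  b = (622 − 527) / (log₂ 20 − log₂ 7) = 95 / (4.3219 − 2.8074) = 62.724 ms/bit
  a = 527 − 62.724 × 2.8074 = 350.912 ms
Then RT(8) = 350.912 + 62.724 × log₂ 8 = 350.912 + 62.724 × 3 ≈ 539.083 ms.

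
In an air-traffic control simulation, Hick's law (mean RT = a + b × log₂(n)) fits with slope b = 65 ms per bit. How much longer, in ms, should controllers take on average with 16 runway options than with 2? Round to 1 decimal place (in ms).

The intercept a cancels: ΔRT = b·(log₂ n₂ − log₂ n₁) = b·log₂(n₂/n₁).
log₂(16) − log₂(2) = log₂(16/2) = log₂(8) = 3.
ΔRT = 65 × 3.0000 = 195.000 ms.

195.0 ms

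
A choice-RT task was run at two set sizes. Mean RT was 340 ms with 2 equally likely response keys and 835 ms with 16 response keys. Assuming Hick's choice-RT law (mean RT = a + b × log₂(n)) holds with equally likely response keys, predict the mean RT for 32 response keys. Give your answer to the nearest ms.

1000 ms

Solve the two-equation system in a and b:
  b = (835 − 340) / (log₂ 16 − log₂ 2) = 495 / (4 − 1) = 165 ms/bit
  a = 340 − 165 × 1 = 175 ms
Then RT(32) = 175 + 165 × log₂ 32 = 175 + 165 × 5 ≈ 1000.000 ms.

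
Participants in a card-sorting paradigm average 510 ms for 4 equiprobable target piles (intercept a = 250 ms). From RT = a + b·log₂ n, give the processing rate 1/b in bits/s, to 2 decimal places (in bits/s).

Choice component = 510 − 250 = 260 ms over log₂(4) = 2 bits.
b = 260 / 2 = 130.000 ms/bit, so 1/b = 7.692 bits/s.

7.69 bits/s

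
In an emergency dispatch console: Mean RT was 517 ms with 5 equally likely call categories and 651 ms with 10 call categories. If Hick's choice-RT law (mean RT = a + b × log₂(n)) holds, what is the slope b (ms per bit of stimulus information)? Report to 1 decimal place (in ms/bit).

134.0 ms/bit

Slope: b = (651 − 517) / (log₂ 10 − log₂ 5) = 134/1.0000 = 134.000 ms/bit.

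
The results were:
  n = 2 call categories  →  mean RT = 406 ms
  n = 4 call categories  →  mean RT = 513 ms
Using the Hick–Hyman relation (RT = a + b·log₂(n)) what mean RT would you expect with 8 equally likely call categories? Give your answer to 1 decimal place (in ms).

With log₂ n on the abscissa the relation is linear; from the two conditions:
  b = (513 − 406) / (log₂ 4 − log₂ 2) = 107 / (2 − 1) = 107.000 ms/bit
  a = 406 − 107.000 × 1 = 299.000 ms
Then RT(8) = 299.000 + 107.000 × log₂ 8 = 299.000 + 107.000 × 3 ≈ 620.000 ms.

620.0 ms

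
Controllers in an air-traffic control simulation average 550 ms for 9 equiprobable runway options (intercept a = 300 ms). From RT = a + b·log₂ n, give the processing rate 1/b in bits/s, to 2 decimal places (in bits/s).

12.68 bits/s

Choice component = 550 − 300 = 250 ms over log₂(9) = 3.1699 bits.
b = 250 / 3.1699 = 78.866 ms/bit, so 1/b = 12.680 bits/s.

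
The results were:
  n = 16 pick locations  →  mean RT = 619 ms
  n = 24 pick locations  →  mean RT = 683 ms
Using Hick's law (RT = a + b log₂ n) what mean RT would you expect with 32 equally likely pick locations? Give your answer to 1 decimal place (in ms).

Solve the two-equation system in a and b:
  b = (683 − 619) / (log₂ 24 − log₂ 16) = 64 / (4.5850 − 4) = 109.409 ms/bit
  a = 619 − 109.409 × 4 = 181.365 ms
Then RT(32) = 181.365 + 109.409 × log₂ 32 = 181.365 + 109.409 × 5 ≈ 728.409 ms.

728.4 ms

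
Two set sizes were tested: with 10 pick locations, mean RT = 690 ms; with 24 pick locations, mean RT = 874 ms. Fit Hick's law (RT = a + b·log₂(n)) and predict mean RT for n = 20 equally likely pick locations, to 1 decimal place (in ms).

RT is linear in log₂ n, so two points fix the line:
  b = (874 − 690) / (log₂ 24 − log₂ 10) = 184 / (4.5850 − 3.3219) = 145.681 ms/bit
  a = 690 − 145.681 × 3.3219 = 206.058 ms
Then RT(20) = 206.058 + 145.681 × log₂ 20 = 206.058 + 145.681 × 4.3219 ≈ 835.681 ms.

835.7 ms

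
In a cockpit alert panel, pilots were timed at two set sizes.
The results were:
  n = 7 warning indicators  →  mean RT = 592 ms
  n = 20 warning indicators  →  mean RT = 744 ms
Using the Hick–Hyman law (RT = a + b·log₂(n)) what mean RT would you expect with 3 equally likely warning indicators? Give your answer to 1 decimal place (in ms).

469.3 ms

Fit slope and intercept:
  b = (744 − 592) / (log₂ 20 − log₂ 7) = 152 / (4.3219 − 2.8074) = 100.358 ms/bit
  a = 592 − 100.358 × 2.8074 = 310.259 ms
Then RT(3) = 310.259 + 100.358 × log₂ 3 = 310.259 + 100.358 × 1.5850 ≈ 469.323 ms.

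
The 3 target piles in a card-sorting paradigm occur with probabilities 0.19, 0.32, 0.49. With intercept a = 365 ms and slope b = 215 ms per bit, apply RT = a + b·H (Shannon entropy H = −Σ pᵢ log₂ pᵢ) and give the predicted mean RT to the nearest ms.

684 ms

Entropy contributions −pᵢ log₂ pᵢ: 0.4552, 0.5260, 0.5043; sum H = 1.4855 bits.
RT = a + bH = 365 + 215·1.4855 = 684.39 ms.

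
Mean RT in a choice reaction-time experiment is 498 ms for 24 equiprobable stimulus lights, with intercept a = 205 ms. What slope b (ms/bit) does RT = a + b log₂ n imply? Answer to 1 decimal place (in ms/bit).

24 alternatives carry log₂ 24 = 4.5850 bits; the choice cost is 498 − 205 = 293 ms, so b = 293/4.5850 = 63.905 ms/bit.

63.9 ms/bit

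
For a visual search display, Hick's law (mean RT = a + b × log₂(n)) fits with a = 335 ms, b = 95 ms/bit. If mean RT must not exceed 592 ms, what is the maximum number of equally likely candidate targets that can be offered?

95·log₂ n ≤ 592 − 335 = 257, giving log₂ n ≤ 2.7053 and n ≤ 6.522. The largest whole number is 6.

6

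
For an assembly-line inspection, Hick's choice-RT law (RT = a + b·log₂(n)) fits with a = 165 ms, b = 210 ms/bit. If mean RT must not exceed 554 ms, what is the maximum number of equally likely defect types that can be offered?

Information budget: (554 − 165)/210 = 1.8524 bits, so n ≤ 2^1.8524 = 3.611 → at most 3.

3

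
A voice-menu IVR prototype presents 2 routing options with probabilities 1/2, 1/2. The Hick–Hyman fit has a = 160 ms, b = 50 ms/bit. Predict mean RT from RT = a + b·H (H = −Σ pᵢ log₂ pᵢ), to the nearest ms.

210 ms

Each term −pᵢ log₂ pᵢ: 0.5·1 + 0.5·1; summed, H = 1.000 bits.
Mean RT = a + bH = 160 + 50·1.000 = 210.00 ms.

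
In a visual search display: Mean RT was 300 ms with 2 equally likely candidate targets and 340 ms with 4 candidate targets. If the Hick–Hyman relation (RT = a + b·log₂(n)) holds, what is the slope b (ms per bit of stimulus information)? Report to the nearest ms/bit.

The slope on a log₂ axis is (340 − 300) / (2 − 1) = 40 ms/bit.

40 ms/bit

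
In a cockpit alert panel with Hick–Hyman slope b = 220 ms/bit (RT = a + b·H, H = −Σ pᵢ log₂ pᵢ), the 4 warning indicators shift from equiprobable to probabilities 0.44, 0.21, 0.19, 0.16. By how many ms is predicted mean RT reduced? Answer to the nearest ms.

The RT saving is b·ΔH. Equiprobable H₀ = log₂(4) = 2.0000 bits; with the given probabilities H = 1.8722 bits.
b·(H₀ − H) = 220 × (2.0000 − 1.8722) = 28.11 ms.

28 ms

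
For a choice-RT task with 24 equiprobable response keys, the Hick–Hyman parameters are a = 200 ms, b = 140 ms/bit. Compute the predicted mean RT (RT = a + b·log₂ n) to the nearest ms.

log₂(24) = 4.5850 bits, so RT = 200 + 140 × 4.5850 ≈ 841.895 ms.

842 ms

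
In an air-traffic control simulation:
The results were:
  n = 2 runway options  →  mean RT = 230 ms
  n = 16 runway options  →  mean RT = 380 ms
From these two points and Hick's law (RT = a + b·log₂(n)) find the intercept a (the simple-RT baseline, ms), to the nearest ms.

180 ms

The slope on a log₂ axis is (380 − 230) / (4 − 1) = 50 ms/bit.
Intercept: a = 230 − 50·log₂(2) = 180.000 ms.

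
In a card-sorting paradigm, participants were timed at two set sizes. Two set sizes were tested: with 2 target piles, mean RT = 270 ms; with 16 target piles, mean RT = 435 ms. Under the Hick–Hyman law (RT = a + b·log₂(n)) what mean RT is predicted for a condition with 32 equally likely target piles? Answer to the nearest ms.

490 ms

Solve the two-equation system in a and b:
  b = (435 − 270) / (log₂ 16 − log₂ 2) = 165 / (4 − 1) = 55 ms/bit
  a = 270 − 55 × 1 = 215 ms
Then RT(32) = 215 + 55 × log₂ 32 = 215 + 55 × 5 ≈ 490.000 ms.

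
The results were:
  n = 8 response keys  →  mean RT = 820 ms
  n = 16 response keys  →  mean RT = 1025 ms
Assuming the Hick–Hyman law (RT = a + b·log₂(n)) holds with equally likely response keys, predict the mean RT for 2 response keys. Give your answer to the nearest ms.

410 ms

With log₂ n on the abscissa the relation is linear; from the two conditions:
  b = (1025 − 820) / (log₂ 16 − log₂ 8) = 205 / (4 − 3) = 205 ms/bit
  a = 820 − 205 × 3 = 205 ms
Then RT(2) = 205 + 205 × log₂ 2 = 205 + 205 × 1 ≈ 410.000 ms.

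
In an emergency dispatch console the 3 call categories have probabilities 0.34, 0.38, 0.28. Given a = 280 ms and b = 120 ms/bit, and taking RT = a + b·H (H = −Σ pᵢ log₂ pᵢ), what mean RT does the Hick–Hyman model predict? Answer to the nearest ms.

469 ms

Entropy contributions −pᵢ log₂ pᵢ: 0.5292, 0.5305, 0.5142; sum H = 1.5738 bits.
RT = a + bH = 280 + 120·1.5738 = 468.86 ms.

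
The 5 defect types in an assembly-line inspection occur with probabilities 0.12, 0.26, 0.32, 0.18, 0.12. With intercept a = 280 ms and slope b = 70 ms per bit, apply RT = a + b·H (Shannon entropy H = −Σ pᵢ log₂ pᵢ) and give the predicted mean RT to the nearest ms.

H = 0.12·log₂(1/0.12) + 0.26·log₂(1/0.26) + 0.32·log₂(1/0.32) + 0.18·log₂(1/0.18) + 0.12·log₂(1/0.12) = 2.2108 bits.
RT = 280 + 70 × 2.2108 = 434.75 ms.

435 ms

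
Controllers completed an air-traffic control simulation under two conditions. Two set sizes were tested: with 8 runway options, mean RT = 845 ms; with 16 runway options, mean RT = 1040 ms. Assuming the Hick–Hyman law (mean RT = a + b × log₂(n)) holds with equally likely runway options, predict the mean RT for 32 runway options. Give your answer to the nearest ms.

1235 ms

Solve the two-equation system in a and b:
  b = (1040 − 845) / (log₂ 16 − log₂ 8) = 195 / (4 − 3) = 195 ms/bit
  a = 845 − 195 × 3 = 260 ms
Then RT(32) = 260 + 195 × log₂ 32 = 260 + 195 × 5 ≈ 1235.000 ms.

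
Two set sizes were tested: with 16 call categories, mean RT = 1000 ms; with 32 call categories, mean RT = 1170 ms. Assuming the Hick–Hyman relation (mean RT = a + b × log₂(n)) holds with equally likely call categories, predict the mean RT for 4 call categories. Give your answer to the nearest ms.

660 ms

RT is linear in log₂ n, so two points fix the line:
  b = (1170 − 1000) / (log₂ 32 − log₂ 16) = 170 / (5 − 4) = 170 ms/bit
  a = 1000 − 170 × 4 = 320 ms
Then RT(4) = 320 + 170 × log₂ 4 = 320 + 170 × 2 ≈ 660.000 ms.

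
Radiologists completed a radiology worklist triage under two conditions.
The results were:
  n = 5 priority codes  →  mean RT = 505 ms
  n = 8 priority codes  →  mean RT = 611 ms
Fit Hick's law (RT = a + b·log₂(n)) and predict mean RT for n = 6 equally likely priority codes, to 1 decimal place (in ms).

Fit slope and intercept:
  b = (611 − 505) / (log₂ 8 − log₂ 5) = 106 / (3 − 2.3219) = 156.326 ms/bit
  a = 505 − 156.326 × 2.3219 = 142.023 ms
Then RT(6) = 142.023 + 156.326 × log₂ 6 = 142.023 + 156.326 × 2.5850 ≈ 546.119 ms.

546.1 ms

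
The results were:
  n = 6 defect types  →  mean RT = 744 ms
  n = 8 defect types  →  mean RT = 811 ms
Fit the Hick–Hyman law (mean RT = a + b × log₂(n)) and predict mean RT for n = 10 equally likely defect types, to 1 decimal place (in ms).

863.0 ms

RT is linear in log₂ n, so two points fix the line:
  b = (811 − 744) / (log₂ 8 − log₂ 6) = 67 / (3 − 2.5850) = 161.431 ms/bit
  a = 744 − 161.431 × 2.5850 = 326.706 ms
Then RT(10) = 326.706 + 161.431 × log₂ 10 = 326.706 + 161.431 × 3.3219 ≈ 862.969 ms.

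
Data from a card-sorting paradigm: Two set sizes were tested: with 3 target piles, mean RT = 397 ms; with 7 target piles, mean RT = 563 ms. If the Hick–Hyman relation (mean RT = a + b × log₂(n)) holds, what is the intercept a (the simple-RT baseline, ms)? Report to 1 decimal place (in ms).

The slope on a log₂ axis is (563 − 397) / (2.8074 − 1.5850) = 135.799 ms/bit.
a = RT₁ − b·log₂ n₁ = 397 − 135.799 × 1.5850 = 181.763 ms.

181.8 ms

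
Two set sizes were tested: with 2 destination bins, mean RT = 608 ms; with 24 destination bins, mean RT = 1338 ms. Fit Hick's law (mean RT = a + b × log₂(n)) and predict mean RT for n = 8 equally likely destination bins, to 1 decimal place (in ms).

1015.3 ms

With log₂ n on the abscissa the relation is linear; from the two conditions:
  b = (1338 − 608) / (log₂ 24 − log₂ 2) = 730 / (4.5850 − 1) = 203.628 ms/bit
  a = 608 − 203.628 × 1 = 404.372 ms
Then RT(8) = 404.372 + 203.628 × log₂ 8 = 404.372 + 203.628 × 3 ≈ 1015.257 ms.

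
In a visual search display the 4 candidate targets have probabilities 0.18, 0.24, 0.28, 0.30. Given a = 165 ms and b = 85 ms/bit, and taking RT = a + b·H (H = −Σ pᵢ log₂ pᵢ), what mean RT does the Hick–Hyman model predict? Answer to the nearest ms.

333 ms

Entropy contributions −pᵢ log₂ pᵢ: 0.4453, 0.4941, 0.5142, 0.5211; sum H = 1.9748 bits.
RT = a + bH = 165 + 85·1.9748 = 332.85 ms.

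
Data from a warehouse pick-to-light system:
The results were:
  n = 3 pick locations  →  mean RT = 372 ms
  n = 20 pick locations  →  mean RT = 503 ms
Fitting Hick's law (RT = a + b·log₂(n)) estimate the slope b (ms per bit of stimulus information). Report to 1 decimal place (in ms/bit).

47.9 ms/bit

The slope on a log₂ axis is (503 − 372) / (4.3219 − 1.5850) = 47.863 ms/bit.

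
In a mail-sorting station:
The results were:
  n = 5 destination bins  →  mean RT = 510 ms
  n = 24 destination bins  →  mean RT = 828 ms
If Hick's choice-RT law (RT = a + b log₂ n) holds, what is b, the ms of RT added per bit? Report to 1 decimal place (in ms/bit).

b = (RT₂ − RT₁)/(log₂ n₂ − log₂ n₁) = (828 − 510)/(4.5850 − 2.3219) = 140.519 ms/bit.

140.5 ms/bit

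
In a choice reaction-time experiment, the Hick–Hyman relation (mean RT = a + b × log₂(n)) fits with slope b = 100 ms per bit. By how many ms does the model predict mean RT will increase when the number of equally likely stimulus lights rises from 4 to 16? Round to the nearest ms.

ΔRT = (a + b log₂ n₂) − (a + b log₂ n₁) = b·(log₂ n₂ − log₂ n₁).
log₂(16) − log₂(4) = log₂(16/4) = log₂(4) = 2.
ΔRT = 100 × 2.0000 = 200.000 ms.

200 ms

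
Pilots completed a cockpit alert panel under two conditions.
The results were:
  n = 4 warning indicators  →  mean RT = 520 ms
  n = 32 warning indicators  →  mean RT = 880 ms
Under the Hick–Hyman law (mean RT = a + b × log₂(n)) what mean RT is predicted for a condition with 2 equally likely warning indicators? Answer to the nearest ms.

Fit slope and intercept:
  b = (880 − 520) / (log₂ 32 − log₂ 4) = 360 / (5 − 2) = 120 ms/bit
  a = 520 − 120 × 2 = 280 ms
Then RT(2) = 280 + 120 × log₂ 2 = 280 + 120 × 1 ≈ 400.000 ms.

400 ms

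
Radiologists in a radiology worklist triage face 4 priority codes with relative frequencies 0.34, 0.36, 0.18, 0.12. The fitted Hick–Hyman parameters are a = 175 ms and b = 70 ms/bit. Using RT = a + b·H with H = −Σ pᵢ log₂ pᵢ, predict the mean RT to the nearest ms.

H = 0.34·log₂(1/0.34) + 0.36·log₂(1/0.36) + 0.18·log₂(1/0.18) + 0.12·log₂(1/0.12) = 1.8722 bits.
RT = 175 + 70 × 1.8722 = 306.05 ms.

306 ms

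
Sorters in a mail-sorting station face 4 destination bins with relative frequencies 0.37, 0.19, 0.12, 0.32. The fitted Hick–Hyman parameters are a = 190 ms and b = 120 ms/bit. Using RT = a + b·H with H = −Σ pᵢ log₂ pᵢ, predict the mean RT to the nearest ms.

415 ms

Entropy contributions −pᵢ log₂ pᵢ: 0.5307, 0.4552, 0.3671, 0.5260; sum H = 1.8791 bits.
RT = a + bH = 190 + 120·1.8791 = 415.49 ms.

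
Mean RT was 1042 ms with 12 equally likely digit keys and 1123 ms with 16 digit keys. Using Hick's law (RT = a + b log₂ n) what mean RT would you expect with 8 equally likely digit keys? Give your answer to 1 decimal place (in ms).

Solve the two-equation system in a and b:
  b = (1123 − 1042) / (log₂ 16 − log₂ 12) = 81 / (4 − 3.5850) = 195.163 ms/bit
  a = 1042 − 195.163 × 3.5850 = 342.348 ms
Then RT(8) = 342.348 + 195.163 × log₂ 8 = 342.348 + 195.163 × 3 ≈ 927.837 ms.

927.8 ms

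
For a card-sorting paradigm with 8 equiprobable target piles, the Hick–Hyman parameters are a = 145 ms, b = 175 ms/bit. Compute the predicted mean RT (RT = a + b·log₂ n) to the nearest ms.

log₂(8) = 3 bits, so RT = 145 + 175 × 3 ≈ 670.000 ms.

670 ms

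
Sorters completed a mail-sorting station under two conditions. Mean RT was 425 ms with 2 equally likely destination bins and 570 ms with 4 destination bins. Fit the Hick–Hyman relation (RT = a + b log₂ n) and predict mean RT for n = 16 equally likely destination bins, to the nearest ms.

Solve the two-equation system in a and b:
  b = (570 − 425) / (log₂ 4 − log₂ 2) = 145 / (2 − 1) = 145 ms/bit
  a = 425 − 145 × 1 = 280 ms
Then RT(16) = 280 + 145 × log₂ 16 = 280 + 145 × 4 ≈ 860.000 ms.

860 ms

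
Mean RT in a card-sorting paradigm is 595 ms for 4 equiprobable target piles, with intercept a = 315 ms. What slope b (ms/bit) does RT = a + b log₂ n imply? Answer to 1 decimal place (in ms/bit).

log₂(4) = 2 bits.
b = (RT − a)/log₂ n = (595 − 315) / 2 = 140.000 ms/bit.

140.0 ms/bit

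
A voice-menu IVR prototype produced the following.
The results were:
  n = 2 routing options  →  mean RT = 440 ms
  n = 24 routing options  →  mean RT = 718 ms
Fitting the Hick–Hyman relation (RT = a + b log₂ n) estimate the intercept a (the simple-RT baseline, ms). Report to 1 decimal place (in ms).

362.5 ms

b = (RT₂ − RT₁)/(log₂ n₂ − log₂ n₁) = (718 − 440)/(4.5850 − 1) = 77.546 ms/bit.
Intercept: a = 440 − 77.546·log₂(2) = 362.454 ms.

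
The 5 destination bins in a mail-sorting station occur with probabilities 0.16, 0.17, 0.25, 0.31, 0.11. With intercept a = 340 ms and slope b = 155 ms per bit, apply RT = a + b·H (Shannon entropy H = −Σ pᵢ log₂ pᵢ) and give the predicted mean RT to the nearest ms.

Entropy contributions −pᵢ log₂ pᵢ: 0.4230, 0.4346, 0.5000, 0.5238, 0.3503; sum H = 2.2317 bits.
RT = a + bH = 340 + 155·2.2317 = 685.91 ms.

686 ms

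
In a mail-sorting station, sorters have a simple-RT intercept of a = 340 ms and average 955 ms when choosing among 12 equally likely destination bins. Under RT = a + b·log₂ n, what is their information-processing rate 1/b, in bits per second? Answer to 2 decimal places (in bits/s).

5.83 bits/s

b = (955 − 340)/log₂ 12 = 615/3.5850 = 171.550 ms per bit = 0.17155 s/bit; the reciprocal is 5.829 bits/s.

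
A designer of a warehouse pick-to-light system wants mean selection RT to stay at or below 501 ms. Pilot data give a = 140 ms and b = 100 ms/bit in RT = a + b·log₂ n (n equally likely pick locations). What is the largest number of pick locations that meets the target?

Information budget: (501 − 140)/100 = 3.6100 bits, so n ≤ 2^3.6100 = 12.210 → at most 12.

12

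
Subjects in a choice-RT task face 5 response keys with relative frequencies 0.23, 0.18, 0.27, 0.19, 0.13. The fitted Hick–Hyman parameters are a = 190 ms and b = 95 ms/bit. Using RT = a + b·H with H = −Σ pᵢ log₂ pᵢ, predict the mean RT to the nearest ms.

Entropy contributions −pᵢ log₂ pᵢ: 0.4877, 0.4453, 0.5100, 0.4552, 0.3826; sum H = 2.2809 bits.
RT = a + bH = 190 + 95·2.2809 = 406.68 ms.

407 ms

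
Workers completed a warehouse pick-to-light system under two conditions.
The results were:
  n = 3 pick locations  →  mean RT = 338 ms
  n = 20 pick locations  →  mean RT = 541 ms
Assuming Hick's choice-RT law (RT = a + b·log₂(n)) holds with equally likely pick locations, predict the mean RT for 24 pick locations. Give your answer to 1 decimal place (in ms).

RT is linear in log₂ n, so two points fix the line:
  b = (541 − 338) / (log₂ 20 − log₂ 3) = 203 / (4.3219 − 1.5850) = 74.170 ms/bit
  a = 338 − 74.170 × 1.5850 = 220.444 ms
Then RT(24) = 220.444 + 74.170 × log₂ 24 = 220.444 + 74.170 × 4.5850 ≈ 560.509 ms.

560.5 ms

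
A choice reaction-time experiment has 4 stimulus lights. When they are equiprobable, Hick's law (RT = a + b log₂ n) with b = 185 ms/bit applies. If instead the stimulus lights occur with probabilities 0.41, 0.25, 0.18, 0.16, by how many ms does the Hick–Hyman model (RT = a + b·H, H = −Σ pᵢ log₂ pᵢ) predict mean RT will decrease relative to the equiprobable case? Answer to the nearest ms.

19 ms

Equiprobable entropy H₀ = log₂ 4 = 2.0000 bits.
Skewed entropy H = −Σ pᵢ log₂ pᵢ = 1.8957 bits.
ΔRT = b·(H₀ − H) = 185 × 0.1043 = 19.29 ms.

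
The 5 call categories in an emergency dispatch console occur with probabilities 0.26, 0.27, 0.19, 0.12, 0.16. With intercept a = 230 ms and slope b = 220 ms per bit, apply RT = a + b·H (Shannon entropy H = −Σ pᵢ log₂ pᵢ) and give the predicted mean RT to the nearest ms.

H = 0.26·log₂(1/0.26) + 0.27·log₂(1/0.27) + 0.19·log₂(1/0.19) + 0.12·log₂(1/0.12) + 0.16·log₂(1/0.16) = 2.2606 bits.
RT = 230 + 220 × 2.2606 = 727.34 ms.

727 ms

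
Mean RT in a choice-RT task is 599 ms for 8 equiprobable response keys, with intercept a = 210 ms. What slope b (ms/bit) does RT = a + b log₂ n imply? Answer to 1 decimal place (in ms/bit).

b = (599 − 210) / log₂(8) = 389 / 3 = 129.667 ms/bit.

129.7 ms/bit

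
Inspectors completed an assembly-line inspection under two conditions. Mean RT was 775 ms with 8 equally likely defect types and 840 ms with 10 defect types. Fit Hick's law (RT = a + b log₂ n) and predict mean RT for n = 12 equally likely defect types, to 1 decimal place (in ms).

RT is linear in log₂ n, so two points fix the line:
  b = (840 − 775) / (log₂ 10 − log₂ 8) = 65 / (3.3219 − 3) = 201.908 ms/bit
  a = 775 − 201.908 × 3 = 169.275 ms
Then RT(12) = 169.275 + 201.908 × log₂ 12 = 169.275 + 201.908 × 3.5850 ≈ 893.109 ms.

893.1 ms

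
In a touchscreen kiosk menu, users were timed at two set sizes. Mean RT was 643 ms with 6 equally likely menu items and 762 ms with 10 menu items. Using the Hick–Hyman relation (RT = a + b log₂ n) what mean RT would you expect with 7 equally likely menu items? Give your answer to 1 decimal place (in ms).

Fit slope and intercept:
  b = (762 − 643) / (log₂ 10 − log₂ 6) = 119 / (3.3219 − 2.5850) = 161.473 ms/bit
  a = 643 − 161.473 × 2.5850 = 225.599 ms
Then RT(7) = 225.599 + 161.473 × log₂ 7 = 225.599 + 161.473 × 2.8074 ≈ 678.910 ms.

678.9 ms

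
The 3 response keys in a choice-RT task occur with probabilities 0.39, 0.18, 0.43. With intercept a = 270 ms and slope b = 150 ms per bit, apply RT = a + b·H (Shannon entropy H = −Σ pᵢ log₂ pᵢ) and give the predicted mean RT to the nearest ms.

495 ms

H = 0.39·log₂(1/0.39) + 0.18·log₂(1/0.18) + 0.43·log₂(1/0.43) = 1.4987 bits.
RT = 270 + 150 × 1.4987 = 494.80 ms.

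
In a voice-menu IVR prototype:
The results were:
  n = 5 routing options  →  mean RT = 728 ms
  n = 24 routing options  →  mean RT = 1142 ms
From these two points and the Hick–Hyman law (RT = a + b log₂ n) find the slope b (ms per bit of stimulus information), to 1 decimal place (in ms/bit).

b = (RT₂ − RT₁)/(log₂ n₂ − log₂ n₁) = (1142 − 728)/(4.5850 − 2.3219) = 182.940 ms/bit.

182.9 ms/bit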